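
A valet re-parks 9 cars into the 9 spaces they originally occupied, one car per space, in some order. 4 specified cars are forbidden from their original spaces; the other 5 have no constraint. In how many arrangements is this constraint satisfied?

229080

Inclusion-exclusion on the 4 forbidden self-matches:
Σ_{j=0}^{4} (-1)^j C(4,j)(9-j)!
= C(4,0)·9! - C(4,1)·8! + C(4,2)·7! - C(4,3)·6! + C(4,4)·5!
= 362880 - 161280 + 30240 - 2880 + 120
= 229080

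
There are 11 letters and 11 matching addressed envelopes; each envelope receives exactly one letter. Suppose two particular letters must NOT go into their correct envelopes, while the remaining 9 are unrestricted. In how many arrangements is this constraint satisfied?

Inclusion-exclusion on the 2 forbidden self-matches:
Σ_{j=0}^{2} (-1)^j C(2,j)(11-j)!
= C(2,0)·11! - C(2,1)·10! + C(2,2)·9!
= 39916800 - 7257600 + 362880
= 33022080

33022080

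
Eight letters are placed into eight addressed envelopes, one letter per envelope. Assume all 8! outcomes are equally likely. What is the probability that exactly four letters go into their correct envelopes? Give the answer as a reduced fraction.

Favorable outcomes: C(8,4)·!4 = 70·9 = 630.
Total outcomes: 8! = 40320.
Probability = 630/40320 = 1/64.

1/64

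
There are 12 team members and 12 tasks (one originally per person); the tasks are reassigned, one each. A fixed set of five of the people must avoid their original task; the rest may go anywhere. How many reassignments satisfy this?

312273360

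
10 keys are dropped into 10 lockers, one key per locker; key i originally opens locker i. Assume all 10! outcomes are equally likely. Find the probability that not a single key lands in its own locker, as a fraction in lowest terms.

16481/44800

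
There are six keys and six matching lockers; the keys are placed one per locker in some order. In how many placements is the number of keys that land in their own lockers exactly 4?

15

Pick the 4 fixed positions: C(6,4) = 15 ways.
The other 2 form a derangement: !2 = 1.
Total: 15 × 1 = 15.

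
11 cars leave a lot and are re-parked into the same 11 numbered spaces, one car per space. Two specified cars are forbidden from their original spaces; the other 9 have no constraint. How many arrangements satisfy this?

Let A_j be the event that the j-th constrained one is fixed. By inclusion-exclusion over the 2 events:
Σ_{j=0}^{2} (-1)^j C(2,j)(11-j)!
= C(2,0)·11! - C(2,1)·10! + C(2,2)·9!
= 39916800 - 7257600 + 362880
= 33022080

33022080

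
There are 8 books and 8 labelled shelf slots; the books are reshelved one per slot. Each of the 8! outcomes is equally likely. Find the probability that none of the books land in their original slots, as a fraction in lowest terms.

Favorable outcomes: !8 = 14833.
Total outcomes: 8! = 40320.
Probability = 14833/40320 = 2119/5760.

2119/5760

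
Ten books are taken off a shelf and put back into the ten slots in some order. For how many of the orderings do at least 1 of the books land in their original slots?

2293839

Sum C(10,i)·!(10-i) for i = 1..10:
  i=1: C(10,1)·!9 = 10·133496 = 1334960
  i=2: C(10,2)·!8 = 45·14833 = 667485
  i=3: C(10,3)·!7 = 120·1854 = 222480
  i=4: C(10,4)·!6 = 210·265 = 55650
  i=5: C(10,5)·!5 = 252·44 = 11088
  i=6: C(10,6)·!4 = 210·9 = 1890
  i=7: C(10,7)·!3 = 120·2 = 240
  i=8: C(10,8)·!2 = 45·1 = 45
  i=9: C(10,9)·!1 = 10·0 = 0
  i=10: C(10,10)·!0 = 1·1 = 1
Total = 2293839.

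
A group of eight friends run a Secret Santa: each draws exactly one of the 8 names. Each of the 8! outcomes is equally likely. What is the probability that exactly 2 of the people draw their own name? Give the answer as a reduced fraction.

Favorable outcomes: C(8,2)·!6 = 28·265 = 7420.
Total outcomes: 8! = 40320.
Probability = 7420/40320 = 53/288.

53/288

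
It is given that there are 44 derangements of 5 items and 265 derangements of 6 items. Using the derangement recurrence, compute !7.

!7 = (7-1)·(!6 + !5) = 6·(265 + 44) = 6·309 = 1854.

1854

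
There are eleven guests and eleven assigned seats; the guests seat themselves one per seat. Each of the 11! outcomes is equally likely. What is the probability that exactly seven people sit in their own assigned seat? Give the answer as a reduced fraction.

Favorable outcomes: C(11,7)·!4 = 330·9 = 2970.
Total outcomes: 11! = 39916800.
Probability = 2970/39916800 = 1/13440.

1/13440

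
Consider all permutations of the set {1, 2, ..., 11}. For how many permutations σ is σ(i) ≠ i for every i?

By inclusion-exclusion, !11 = Σ (-1)^k · 11!/k! for k=0..11
= 11! - 11!/1! + 11!/2! - 11!/3! + 11!/4! - 11!/5! + 11!/6! - 11!/7! + 11!/8! - 11!/9! + 11!/10! - 11!/11!
= 39916800 - 39916800 + 19958400 - 6652800 + 1663200 - 332640 + 55440 - 7920 + 990 - 110 + 11 - 1
= 14684570

14684570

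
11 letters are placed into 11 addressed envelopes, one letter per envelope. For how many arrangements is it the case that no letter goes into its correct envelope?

Use !n = (n-1)(!(n-1) + !(n-2)).
!11 = 10·(1334961 + 133496) = 10·1468457 = 14684570

14684570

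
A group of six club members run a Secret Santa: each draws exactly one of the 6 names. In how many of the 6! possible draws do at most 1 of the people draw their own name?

# with exactly i fixed is C(6,i)·!(6-i); sum over i=0..1:
  i=0: C(6,0)·!6 = 1·265 = 265
  i=1: C(6,1)·!5 = 6·44 = 264
Total = 529.

529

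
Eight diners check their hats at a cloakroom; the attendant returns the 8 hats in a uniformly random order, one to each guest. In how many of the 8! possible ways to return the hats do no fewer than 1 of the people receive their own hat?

25487

Sum C(8,i)·!(8-i) for i = 1..8:
  i=1: C(8,1)·!7 = 8·1854 = 14832
  i=2: C(8,2)·!6 = 28·265 = 7420
  i=3: C(8,3)·!5 = 56·44 = 2464
  i=4: C(8,4)·!4 = 70·9 = 630
  i=5: C(8,5)·!3 = 56·2 = 112
  i=6: C(8,6)·!2 = 28·1 = 28
  i=7: C(8,7)·!1 = 8·0 = 0
  i=8: C(8,8)·!0 = 1·1 = 1
Total = 25487.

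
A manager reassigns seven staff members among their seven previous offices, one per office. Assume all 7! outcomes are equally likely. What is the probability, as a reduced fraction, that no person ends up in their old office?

Favorable outcomes: !7 = 1854.
Total outcomes: 7! = 5040.
Probability = 1854/5040 = 103/280.

103/280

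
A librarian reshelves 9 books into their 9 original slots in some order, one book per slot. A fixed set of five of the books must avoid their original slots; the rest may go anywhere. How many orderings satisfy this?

205056

Let A_j be the event that the j-th constrained one is fixed. By inclusion-exclusion over the 5 events:
Σ_{j=0}^{5} (-1)^j C(5,j)(9-j)!
= C(5,0)·9! - C(5,1)·8! + C(5,2)·7! - C(5,3)·6! + C(5,4)·5! - C(5,5)·4!
= 362880 - 201600 + 50400 - 7200 + 600 - 24
= 205056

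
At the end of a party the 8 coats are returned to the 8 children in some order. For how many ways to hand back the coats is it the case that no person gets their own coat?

The subfactorial !8 = [8!/e] (nearest integer).
8! = 40320, and 40320/e ≈ 14832.90, so !8 = 14833.

14833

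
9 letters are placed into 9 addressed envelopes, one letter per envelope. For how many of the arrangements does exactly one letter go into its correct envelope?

Choose which one of the 9 is fixed: C(9,1) = 9.
The remaining 8 must be deranged: !8 = 14833.
Total: 9 × 14833 = 133497.

133497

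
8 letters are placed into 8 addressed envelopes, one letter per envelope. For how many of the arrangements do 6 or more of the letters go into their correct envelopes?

Sum C(8,i)·!(8-i) for i = 6..8:
  i=6: C(8,6)·!2 = 28·1 = 28
  i=7: C(8,7)·!1 = 8·0 = 0
  i=8: C(8,8)·!0 = 1·1 = 1
Total = 29.

29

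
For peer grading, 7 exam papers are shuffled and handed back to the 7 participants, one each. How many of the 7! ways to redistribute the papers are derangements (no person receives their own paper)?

1854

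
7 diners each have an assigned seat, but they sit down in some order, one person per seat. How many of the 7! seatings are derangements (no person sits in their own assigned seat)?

Use !n = n·!(n-1) + (-1)^n.
!7 = 7·265 - 1 = 1854

1854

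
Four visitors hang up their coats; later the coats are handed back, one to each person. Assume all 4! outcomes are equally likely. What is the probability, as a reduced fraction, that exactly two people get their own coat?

Favorable outcomes: C(4,2)·!2 = 6·1 = 6.
Total outcomes: 4! = 24.
Probability = 6/24 = 1/4.

1/4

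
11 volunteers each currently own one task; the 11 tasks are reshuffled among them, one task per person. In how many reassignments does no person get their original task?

14684570

By inclusion-exclusion, !11 = Σ (-1)^k · 11!/k! for k=0..11
= 11! - 11!/1! + 11!/2! - 11!/3! + 11!/4! - 11!/5! + 11!/6! - 11!/7! + 11!/8! - 11!/9! + 11!/10! - 11!/11!
= 39916800 - 39916800 + 19958400 - 6652800 + 1663200 - 332640 + 55440 - 7920 + 990 - 110 + 11 - 1
= 14684570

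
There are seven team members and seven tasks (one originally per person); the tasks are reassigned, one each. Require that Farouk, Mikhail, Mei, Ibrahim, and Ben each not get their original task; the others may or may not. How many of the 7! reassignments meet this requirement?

Let A_j be the event that the j-th constrained one is fixed. By inclusion-exclusion over the 5 events:
Σ_{j=0}^{5} (-1)^j C(5,j)(7-j)!
= C(5,0)·7! - C(5,1)·6! + C(5,2)·5! - C(5,3)·4! + C(5,4)·3! - C(5,5)·2!
= 5040 - 3600 + 1200 - 240 + 30 - 2
= 2428

2428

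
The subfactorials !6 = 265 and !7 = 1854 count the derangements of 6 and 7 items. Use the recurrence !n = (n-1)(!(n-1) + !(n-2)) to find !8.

!8 = (8-1)·(!7 + !6) = 7·(1854 + 265) = 7·2119 = 14833.

14833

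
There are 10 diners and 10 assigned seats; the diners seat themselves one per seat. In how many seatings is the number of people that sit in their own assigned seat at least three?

291394

Sum C(10,i)·!(10-i) for i = 3..10:
  i=3: C(10,3)·!7 = 120·1854 = 222480
  i=4: C(10,4)·!6 = 210·265 = 55650
  i=5: C(10,5)·!5 = 252·44 = 11088
  i=6: C(10,6)·!4 = 210·9 = 1890
  i=7: C(10,7)·!3 = 120·2 = 240
  i=8: C(10,8)·!2 = 45·1 = 45
  i=9: C(10,9)·!1 = 10·0 = 0
  i=10: C(10,10)·!0 = 1·1 = 1
Total = 291394.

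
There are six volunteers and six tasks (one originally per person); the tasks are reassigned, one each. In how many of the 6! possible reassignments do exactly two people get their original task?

135

Pick the 2 fixed positions: C(6,2) = 15 ways.
The other 4 form a derangement: !4 = 9.
Total: 15 × 9 = 135.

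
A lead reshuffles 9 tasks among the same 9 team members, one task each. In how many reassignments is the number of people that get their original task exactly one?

133497

Pick the single fixed position: C(9,1) = 9 ways.
The remaining 8 must be deranged: !8 = 14833.
Total: 9 × 14833 = 133497.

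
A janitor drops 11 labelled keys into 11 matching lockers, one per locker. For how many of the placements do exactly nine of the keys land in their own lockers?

55

Choose which 9 of the 11 are fixed: C(11,9) = 55.
The other 2 form a derangement: !2 = 1.
Total: 55 × 1 = 55.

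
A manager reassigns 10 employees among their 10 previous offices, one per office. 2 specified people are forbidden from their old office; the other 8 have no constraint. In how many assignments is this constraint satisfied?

2943360

Let A_j be the event that the j-th constrained one is fixed. By inclusion-exclusion over the 2 events:
Σ_{j=0}^{2} (-1)^j C(2,j)(10-j)!
= C(2,0)·10! - C(2,1)·9! + C(2,2)·8!
= 3628800 - 725760 + 40320
= 2943360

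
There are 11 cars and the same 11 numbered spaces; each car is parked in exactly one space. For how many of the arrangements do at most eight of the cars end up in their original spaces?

Sum C(11,i)·!(11-i) for i = 0..8:
  i=0: C(11,0)·!11 = 1·14684570 = 14684570
  i=1: C(11,1)·!10 = 11·1334961 = 14684571
  i=2: C(11,2)·!9 = 55·133496 = 7342280
  i=3: C(11,3)·!8 = 165·14833 = 2447445
  i=4: C(11,4)·!7 = 330·1854 = 611820
  i=5: C(11,5)·!6 = 462·265 = 122430
  i=6: C(11,6)·!5 = 462·44 = 20328
  i=7: C(11,7)·!4 = 330·9 = 2970
  i=8: C(11,8)·!3 = 165·2 = 330
Total = 39916744.

39916744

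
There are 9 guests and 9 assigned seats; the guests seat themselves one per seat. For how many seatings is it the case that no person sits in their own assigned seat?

133496

The subfactorial !9 = [9!/e] (nearest integer).
9! = 362880, and 362880/e ≈ 133496.09, so !9 = 133496.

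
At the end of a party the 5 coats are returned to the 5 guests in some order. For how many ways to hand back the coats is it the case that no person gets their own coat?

Recurrence: !5 = 5·!4 + (-1)^5.
!5 = 5·9 - 1 = 44

44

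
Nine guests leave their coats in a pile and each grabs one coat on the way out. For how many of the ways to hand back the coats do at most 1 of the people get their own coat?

Sum C(9,i)·!(9-i) for i = 0..1:
  i=0: C(9,0)·!9 = 1·133496 = 133496
  i=1: C(9,1)·!8 = 9·14833 = 133497
Total = 266993.

266993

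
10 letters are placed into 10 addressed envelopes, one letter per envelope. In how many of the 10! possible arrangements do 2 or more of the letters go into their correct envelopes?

# with exactly i fixed is C(10,i)·!(10-i); sum over i=2..10:
  i=2: C(10,2)·!8 = 45·14833 = 667485
  i=3: C(10,3)·!7 = 120·1854 = 222480
  i=4: C(10,4)·!6 = 210·265 = 55650
  i=5: C(10,5)·!5 = 252·44 = 11088
  i=6: C(10,6)·!4 = 210·9 = 1890
  i=7: C(10,7)·!3 = 120·2 = 240
  i=8: C(10,8)·!2 = 45·1 = 45
  i=9: C(10,9)·!1 = 10·0 = 0
  i=10: C(10,10)·!0 = 1·1 = 1
Total = 958879.

958879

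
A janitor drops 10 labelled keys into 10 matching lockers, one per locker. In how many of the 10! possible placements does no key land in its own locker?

1334961

!10 is the nearest integer to 10!/e.
10! = 3628800, and 3628800/e ≈ 1334960.92, so !10 = 1334961.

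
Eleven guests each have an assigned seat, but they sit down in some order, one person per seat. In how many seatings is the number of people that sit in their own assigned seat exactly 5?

Pick the 5 fixed positions: C(11,5) = 462 ways.
The remaining 6 must be deranged: !6 = 265.
Total: 462 × 265 = 122430.

122430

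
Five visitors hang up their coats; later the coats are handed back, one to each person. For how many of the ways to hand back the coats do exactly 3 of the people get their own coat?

10

Pick the 3 fixed positions: C(5,3) = 10 ways.
The other 2 form a derangement: !2 = 1.
Total: 10 × 1 = 10.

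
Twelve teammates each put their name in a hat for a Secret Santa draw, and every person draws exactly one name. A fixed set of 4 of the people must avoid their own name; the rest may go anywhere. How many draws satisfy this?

339696000

Inclusion-exclusion on the 4 forbidden self-matches:
Σ_{j=0}^{4} (-1)^j C(4,j)(12-j)!
= C(4,0)·12! - C(4,1)·11! + C(4,2)·10! - C(4,3)·9! + C(4,4)·8!
= 479001600 - 159667200 + 21772800 - 1451520 + 40320
= 339696000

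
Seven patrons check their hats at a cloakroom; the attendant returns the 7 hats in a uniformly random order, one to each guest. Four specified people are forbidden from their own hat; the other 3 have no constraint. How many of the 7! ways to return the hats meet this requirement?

Let A_j be the event that the j-th constrained one is fixed. By inclusion-exclusion over the 4 events:
Σ_{j=0}^{4} (-1)^j C(4,j)(7-j)!
= C(4,0)·7! - C(4,1)·6! + C(4,2)·5! - C(4,3)·4! + C(4,4)·3!
= 5040 - 2880 + 720 - 96 + 6
= 2790

2790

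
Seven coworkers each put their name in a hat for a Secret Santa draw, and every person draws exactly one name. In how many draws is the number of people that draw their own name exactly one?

Choose which one of the 7 is fixed: C(7,1) = 7.
The remaining 6 must be deranged: !6 = 265.
Total: 7 × 265 = 1855.

1855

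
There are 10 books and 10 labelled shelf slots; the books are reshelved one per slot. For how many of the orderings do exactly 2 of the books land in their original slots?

667485

Pick the 2 fixed positions: C(10,2) = 45 ways.
The remaining 8 must be deranged: !8 = 14833.
Total: 45 × 14833 = 667485.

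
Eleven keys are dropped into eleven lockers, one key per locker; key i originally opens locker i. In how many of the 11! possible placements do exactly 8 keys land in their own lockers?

330

Choose which 8 of the 11 are fixed: C(11,8) = 165.
The remaining 3 must be deranged: !3 = 2.
Total: 165 × 2 = 330.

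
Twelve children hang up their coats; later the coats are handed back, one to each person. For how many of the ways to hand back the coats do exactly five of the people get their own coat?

1468368

Choose which 5 of the 12 are fixed: C(12,5) = 792.
The other 7 form a derangement: !7 = 1854.
Total: 792 × 1854 = 1468368.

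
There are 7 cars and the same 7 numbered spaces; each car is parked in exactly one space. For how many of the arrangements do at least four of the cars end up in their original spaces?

92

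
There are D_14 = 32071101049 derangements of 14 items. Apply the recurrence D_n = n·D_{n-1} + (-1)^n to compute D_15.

481066515734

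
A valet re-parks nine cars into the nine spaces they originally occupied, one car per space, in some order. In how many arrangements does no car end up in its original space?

By inclusion-exclusion, !9 = Σ (-1)^k · 9!/k! for k=0..9
= 9! - 9!/1! + 9!/2! - 9!/3! + 9!/4! - 9!/5! + 9!/6! - 9!/7! + 9!/8! - 9!/9!
= 362880 - 362880 + 181440 - 60480 + 15120 - 3024 + 504 - 72 + 9 - 1
= 133496

133496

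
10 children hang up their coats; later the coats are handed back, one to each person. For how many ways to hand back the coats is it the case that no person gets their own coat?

1334961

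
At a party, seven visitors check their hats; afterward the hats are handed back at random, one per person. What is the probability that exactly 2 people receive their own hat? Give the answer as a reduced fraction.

Favorable outcomes: C(7,2)·!5 = 21·44 = 924.
Total outcomes: 7! = 5040.
Probability = 924/5040 = 11/60.

11/60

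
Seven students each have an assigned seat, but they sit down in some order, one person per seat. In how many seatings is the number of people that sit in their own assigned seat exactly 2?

924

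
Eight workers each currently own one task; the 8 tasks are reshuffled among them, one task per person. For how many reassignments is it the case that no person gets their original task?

Recurrence: !8 = 7·(!7 + !6).
!8 = 7·(1854 + 265) = 7·2119 = 14833

14833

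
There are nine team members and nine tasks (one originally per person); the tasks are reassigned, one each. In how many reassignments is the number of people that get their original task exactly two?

Pick the 2 fixed positions: C(9,2) = 36 ways.
The remaining 7 must be deranged: !7 = 1854.
Total: 36 × 1854 = 66744.

66744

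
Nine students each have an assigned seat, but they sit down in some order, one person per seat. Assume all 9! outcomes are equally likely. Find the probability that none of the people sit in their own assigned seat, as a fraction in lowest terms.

Favorable outcomes: !9 = 133496.
Total outcomes: 9! = 362880.
Probability = 133496/362880 = 16687/45360.

16687/45360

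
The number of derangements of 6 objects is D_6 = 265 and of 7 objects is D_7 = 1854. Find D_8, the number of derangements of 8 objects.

14833

D_8 = (8-1)·(D_7 + D_6) = 7·(1854 + 265) = 7·2119 = 14833.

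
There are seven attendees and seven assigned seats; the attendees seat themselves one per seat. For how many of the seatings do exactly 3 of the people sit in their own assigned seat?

Pick the 3 fixed positions: C(7,3) = 35 ways.
The other 4 form a derangement: !4 = 9.
Total: 35 × 9 = 315.

315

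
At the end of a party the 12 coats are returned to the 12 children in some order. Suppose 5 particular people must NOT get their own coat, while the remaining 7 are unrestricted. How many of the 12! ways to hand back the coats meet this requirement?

Let A_j be the event that the j-th constrained one is fixed. By inclusion-exclusion over the 5 events:
Σ_{j=0}^{5} (-1)^j C(5,j)(12-j)!
= C(5,0)·12! - C(5,1)·11! + C(5,2)·10! - C(5,3)·9! + C(5,4)·8! - C(5,5)·7!
= 479001600 - 199584000 + 36288000 - 3628800 + 201600 - 5040
= 312273360

312273360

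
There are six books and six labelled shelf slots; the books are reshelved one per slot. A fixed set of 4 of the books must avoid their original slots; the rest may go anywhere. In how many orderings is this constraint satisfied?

Inclusion-exclusion on the 4 forbidden self-matches:
Σ_{j=0}^{4} (-1)^j C(4,j)(6-j)!
= C(4,0)·6! - C(4,1)·5! + C(4,2)·4! - C(4,3)·3! + C(4,4)·2!
= 720 - 480 + 144 - 24 + 2
= 362

362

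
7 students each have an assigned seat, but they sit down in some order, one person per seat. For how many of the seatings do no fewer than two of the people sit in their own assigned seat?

Sum C(7,i)·!(7-i) for i = 2..7:
  i=2: C(7,2)·!5 = 21·44 = 924
  i=3: C(7,3)·!4 = 35·9 = 315
  i=4: C(7,4)·!3 = 35·2 = 70
  i=5: C(7,5)·!2 = 21·1 = 21
  i=6: C(7,6)·!1 = 7·0 = 0
  i=7: C(7,7)·!0 = 1·1 = 1
Total = 1331.

1331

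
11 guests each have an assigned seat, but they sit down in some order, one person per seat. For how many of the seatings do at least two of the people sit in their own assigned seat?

10547659

# with exactly i fixed is C(11,i)·!(11-i); sum over i=2..11:
  i=2: C(11,2)·!9 = 55·133496 = 7342280
  i=3: C(11,3)·!8 = 165·14833 = 2447445
  i=4: C(11,4)·!7 = 330·1854 = 611820
  i=5: C(11,5)·!6 = 462·265 = 122430
  i=6: C(11,6)·!5 = 462·44 = 20328
  i=7: C(11,7)·!4 = 330·9 = 2970
  i=8: C(11,8)·!3 = 165·2 = 330
  i=9: C(11,9)·!2 = 55·1 = 55
  i=10: C(11,10)·!1 = 11·0 = 0
  i=11: C(11,11)·!0 = 1·1 = 1
Total = 10547659.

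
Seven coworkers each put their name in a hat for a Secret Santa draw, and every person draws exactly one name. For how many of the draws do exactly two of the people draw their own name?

Choose which 2 of the 7 are fixed: C(7,2) = 21.
The other 5 form a derangement: !5 = 44.
Total: 21 × 44 = 924.

924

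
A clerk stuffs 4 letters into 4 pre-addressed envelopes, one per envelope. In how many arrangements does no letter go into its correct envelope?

9

Recurrence: !4 = 4·!3 + (-1)^4.
!4 = 4·2 + 1 = 9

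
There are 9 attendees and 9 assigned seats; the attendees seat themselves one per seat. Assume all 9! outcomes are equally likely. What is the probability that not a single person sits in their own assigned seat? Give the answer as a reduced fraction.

Favorable outcomes: !9 = 133496.
Total outcomes: 9! = 362880.
Probability = 133496/362880 = 16687/45360.

16687/45360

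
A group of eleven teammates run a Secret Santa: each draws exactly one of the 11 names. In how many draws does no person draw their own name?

14684570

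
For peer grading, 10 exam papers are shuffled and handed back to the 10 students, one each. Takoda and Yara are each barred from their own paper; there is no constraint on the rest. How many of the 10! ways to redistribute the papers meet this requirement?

2943360

Inclusion-exclusion on the 2 forbidden self-matches:
Σ_{j=0}^{2} (-1)^j C(2,j)(10-j)!
= C(2,0)·10! - C(2,1)·9! + C(2,2)·8!
= 3628800 - 725760 + 40320
= 2943360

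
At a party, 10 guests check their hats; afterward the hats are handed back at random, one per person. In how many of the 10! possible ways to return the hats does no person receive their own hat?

1334961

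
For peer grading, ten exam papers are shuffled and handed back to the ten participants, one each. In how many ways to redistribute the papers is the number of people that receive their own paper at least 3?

# with exactly i fixed is C(10,i)·!(10-i); sum over i=3..10:
  i=3: C(10,3)·!7 = 120·1854 = 222480
  i=4: C(10,4)·!6 = 210·265 = 55650
  i=5: C(10,5)·!5 = 252·44 = 11088
  i=6: C(10,6)·!4 = 210·9 = 1890
  i=7: C(10,7)·!3 = 120·2 = 240
  i=8: C(10,8)·!2 = 45·1 = 45
  i=9: C(10,9)·!1 = 10·0 = 0
  i=10: C(10,10)·!0 = 1·1 = 1
Total = 291394.

291394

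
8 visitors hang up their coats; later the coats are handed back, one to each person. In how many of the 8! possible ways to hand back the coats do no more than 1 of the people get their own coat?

Sum C(8,i)·!(8-i) for i = 0..1:
  i=0: C(8,0)·!8 = 1·14833 = 14833
  i=1: C(8,1)·!7 = 8·1854 = 14832
Total = 29665.

29665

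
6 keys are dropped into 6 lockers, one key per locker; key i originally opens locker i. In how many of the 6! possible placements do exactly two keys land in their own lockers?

135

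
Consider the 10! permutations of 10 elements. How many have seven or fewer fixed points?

3628754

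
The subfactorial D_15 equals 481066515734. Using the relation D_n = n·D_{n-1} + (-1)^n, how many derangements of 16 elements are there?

D_16 = 16·481066515734 + 1 = 7697064251745.

7697064251745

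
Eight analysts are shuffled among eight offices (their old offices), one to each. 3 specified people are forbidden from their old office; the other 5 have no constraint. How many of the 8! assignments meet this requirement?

Let A_j be the event that the j-th constrained one is fixed. By inclusion-exclusion over the 3 events:
Σ_{j=0}^{3} (-1)^j C(3,j)(8-j)!
= C(3,0)·8! - C(3,1)·7! + C(3,2)·6! - C(3,3)·5!
= 40320 - 15120 + 2160 - 120
= 27240

27240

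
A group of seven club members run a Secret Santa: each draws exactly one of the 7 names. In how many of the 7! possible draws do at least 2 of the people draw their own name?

# with exactly i fixed is C(7,i)·!(7-i); sum over i=2..7:
  i=2: C(7,2)·!5 = 21·44 = 924
  i=3: C(7,3)·!4 = 35·9 = 315
  i=4: C(7,4)·!3 = 35·2 = 70
  i=5: C(7,5)·!2 = 21·1 = 21
  i=6: C(7,6)·!1 = 7·0 = 0
  i=7: C(7,7)·!0 = 1·1 = 1
Total = 1331.

1331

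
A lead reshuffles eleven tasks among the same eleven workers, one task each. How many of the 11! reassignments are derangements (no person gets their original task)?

!11 is the nearest integer to 11!/e.
11! = 39916800, and 39916800/e ≈ 14684570.08, so !11 = 14684570.

14684570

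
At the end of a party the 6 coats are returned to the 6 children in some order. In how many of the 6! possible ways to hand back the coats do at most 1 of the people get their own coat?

# with exactly i fixed is C(6,i)·!(6-i); sum over i=0..1:
  i=0: C(6,0)·!6 = 1·265 = 265
  i=1: C(6,1)·!5 = 6·44 = 264
Total = 529.

529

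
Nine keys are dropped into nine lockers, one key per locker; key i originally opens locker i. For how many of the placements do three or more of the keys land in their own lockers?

29143

Sum C(9,i)·!(9-i) for i = 3..9:
  i=3: C(9,3)·!6 = 84·265 = 22260
  i=4: C(9,4)·!5 = 126·44 = 5544
  i=5: C(9,5)·!4 = 126·9 = 1134
  i=6: C(9,6)·!3 = 84·2 = 168
  i=7: C(9,7)·!2 = 36·1 = 36
  i=8: C(9,8)·!1 = 9·0 = 0
  i=9: C(9,9)·!0 = 1·1 = 1
Total = 29143.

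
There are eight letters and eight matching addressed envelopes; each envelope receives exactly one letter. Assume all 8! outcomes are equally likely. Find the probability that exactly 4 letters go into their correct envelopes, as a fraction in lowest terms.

1/64

Favorable outcomes: C(8,4)·!4 = 70·9 = 630.
Total outcomes: 8! = 40320.
Probability = 630/40320 = 1/64.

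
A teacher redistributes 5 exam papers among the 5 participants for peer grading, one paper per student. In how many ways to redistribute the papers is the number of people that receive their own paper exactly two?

Choose which 2 of the 5 are fixed: C(5,2) = 10.
The remaining 3 must be deranged: !3 = 2.
Total: 10 × 2 = 20.

20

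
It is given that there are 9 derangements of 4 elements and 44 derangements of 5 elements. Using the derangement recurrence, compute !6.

!6 = (6-1)·(!5 + !4) = 5·(44 + 9) = 5·53 = 265.

265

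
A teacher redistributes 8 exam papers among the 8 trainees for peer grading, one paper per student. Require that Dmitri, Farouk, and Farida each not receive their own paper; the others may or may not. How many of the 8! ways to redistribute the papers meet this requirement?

27240

Let A_j be the event that the j-th constrained one is fixed. By inclusion-exclusion over the 3 events:
Σ_{j=0}^{3} (-1)^j C(3,j)(8-j)!
= C(3,0)·8! - C(3,1)·7! + C(3,2)·6! - C(3,3)·5!
= 40320 - 15120 + 2160 - 120
= 27240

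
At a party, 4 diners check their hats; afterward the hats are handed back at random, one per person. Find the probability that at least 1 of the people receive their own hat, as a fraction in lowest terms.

Favorable outcomes: Σ_{i≥1} C(4,i)·!(4-i) = 4·2 + 6·1 + 4·0 + 1·1 = 15.
Total outcomes: 4! = 24.
Probability = 15/24 = 5/8.

5/8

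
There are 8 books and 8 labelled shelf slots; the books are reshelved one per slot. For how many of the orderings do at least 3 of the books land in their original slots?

3235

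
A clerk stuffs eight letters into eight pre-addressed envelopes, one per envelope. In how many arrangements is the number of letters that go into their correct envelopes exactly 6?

28

Choose which 6 of the 8 are fixed: C(8,6) = 28.
The other 2 form a derangement: !2 = 1.
Total: 28 × 1 = 28.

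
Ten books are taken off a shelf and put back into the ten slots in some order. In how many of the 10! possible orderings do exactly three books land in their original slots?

222480

Pick the 3 fixed positions: C(10,3) = 120 ways.
The remaining 7 must be deranged: !7 = 1854.
Total: 120 × 1854 = 222480.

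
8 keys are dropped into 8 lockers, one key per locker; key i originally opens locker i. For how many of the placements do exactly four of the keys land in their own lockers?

630

Choose which 4 of the 8 are fixed: C(8,4) = 70.
The remaining 4 must be deranged: !4 = 9.
Total: 70 × 9 = 630.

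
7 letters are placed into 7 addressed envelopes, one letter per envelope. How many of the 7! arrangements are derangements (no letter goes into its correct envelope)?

1854

The number of derangements of 7 is !7 = Σ_{k=0}^{7} (-1)^k·7!/k!
= 7! - 7!/1! + 7!/2! - 7!/3! + 7!/4! - 7!/5! + 7!/6! - 7!/7!
= 5040 - 5040 + 2520 - 840 + 210 - 42 + 7 - 1
= 1854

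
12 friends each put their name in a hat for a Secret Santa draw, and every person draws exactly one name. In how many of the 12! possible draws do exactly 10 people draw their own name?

66

Pick the 10 fixed positions: C(12,10) = 66 ways.
The remaining 2 must be deranged: !2 = 1.
Total: 66 × 1 = 66.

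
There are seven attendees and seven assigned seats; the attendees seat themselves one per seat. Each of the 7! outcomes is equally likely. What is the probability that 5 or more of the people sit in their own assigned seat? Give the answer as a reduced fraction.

Favorable outcomes: Σ_{i≥5} C(7,i)·!(7-i) = 21·1 + 7·0 + 1·1 = 22.
Total outcomes: 7! = 5040.
Probability = 22/5040 = 11/2520.

11/2520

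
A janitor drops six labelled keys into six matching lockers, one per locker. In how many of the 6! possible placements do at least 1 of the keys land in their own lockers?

# with exactly i fixed is C(6,i)·!(6-i); sum over i=1..6:
  i=1: C(6,1)·!5 = 6·44 = 264
  i=2: C(6,2)·!4 = 15·9 = 135
  i=3: C(6,3)·!3 = 20·2 = 40
  i=4: C(6,4)·!2 = 15·1 = 15
  i=5: C(6,5)·!1 = 6·0 = 0
  i=6: C(6,6)·!0 = 1·1 = 1
Total = 455.

455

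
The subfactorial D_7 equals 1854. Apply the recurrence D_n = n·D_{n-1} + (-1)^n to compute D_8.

14833

D_8 = 8·1854 + 1 = 14833.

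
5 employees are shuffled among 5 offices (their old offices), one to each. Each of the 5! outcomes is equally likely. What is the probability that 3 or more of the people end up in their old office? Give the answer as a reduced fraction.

11/120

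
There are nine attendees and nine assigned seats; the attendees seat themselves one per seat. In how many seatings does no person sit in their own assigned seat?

133496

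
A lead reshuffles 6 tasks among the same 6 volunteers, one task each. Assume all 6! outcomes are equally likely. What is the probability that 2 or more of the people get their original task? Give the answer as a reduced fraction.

191/720

Favorable outcomes: Σ_{i≥2} C(6,i)·!(6-i) = 15·9 + 20·2 + 15·1 + 6·0 + 1·1 = 191.
Total outcomes: 6! = 720.
Probability = 191/720 = 191/720.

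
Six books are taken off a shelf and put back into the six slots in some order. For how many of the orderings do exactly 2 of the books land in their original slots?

Pick the 2 fixed positions: C(6,2) = 15 ways.
The remaining 4 must be deranged: !4 = 9.
Total: 15 × 9 = 135.

135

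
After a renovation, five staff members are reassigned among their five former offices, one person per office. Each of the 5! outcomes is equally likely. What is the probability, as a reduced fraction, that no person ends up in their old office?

11/30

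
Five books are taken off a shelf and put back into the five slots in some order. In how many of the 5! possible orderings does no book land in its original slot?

44

Recurrence: !5 = 5·!4 + (-1)^5.
!5 = 5·9 - 1 = 44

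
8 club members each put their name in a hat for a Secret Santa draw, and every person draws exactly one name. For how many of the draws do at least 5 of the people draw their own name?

141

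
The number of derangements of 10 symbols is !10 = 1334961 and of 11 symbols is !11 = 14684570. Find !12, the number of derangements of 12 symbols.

176214841

!12 = (12-1)·(!11 + !10) = 11·(14684570 + 1334961) = 11·16019531 = 176214841.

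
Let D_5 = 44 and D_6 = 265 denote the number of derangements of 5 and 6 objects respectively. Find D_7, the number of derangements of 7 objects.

1854

D_7 = (7-1)·(D_6 + D_5) = 6·(265 + 44) = 6·309 = 1854.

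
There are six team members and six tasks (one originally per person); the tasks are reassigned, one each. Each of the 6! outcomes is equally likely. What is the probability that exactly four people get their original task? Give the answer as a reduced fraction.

Favorable outcomes: C(6,4)·!2 = 15·1 = 15.
Total outcomes: 6! = 720.
Probability = 15/720 = 1/48.

1/48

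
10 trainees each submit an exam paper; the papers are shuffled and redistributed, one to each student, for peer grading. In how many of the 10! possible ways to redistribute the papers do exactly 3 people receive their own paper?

222480

Choose which 3 of the 10 are fixed: C(10,3) = 120.
The other 7 form a derangement: !7 = 1854.
Total: 120 × 1854 = 222480.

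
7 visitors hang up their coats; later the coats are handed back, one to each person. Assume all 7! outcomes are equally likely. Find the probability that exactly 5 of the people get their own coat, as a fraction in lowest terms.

Favorable outcomes: C(7,5)·!2 = 21·1 = 21.
Total outcomes: 7! = 5040.
Probability = 21/5040 = 1/240.

1/240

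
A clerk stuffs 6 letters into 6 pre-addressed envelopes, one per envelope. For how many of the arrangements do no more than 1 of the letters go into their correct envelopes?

# with exactly i fixed is C(6,i)·!(6-i); sum over i=0..1:
  i=0: C(6,0)·!6 = 1·265 = 265
  i=1: C(6,1)·!5 = 6·44 = 264
Total = 529.

529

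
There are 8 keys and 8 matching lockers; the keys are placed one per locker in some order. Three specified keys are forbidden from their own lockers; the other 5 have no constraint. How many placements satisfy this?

27240

Inclusion-exclusion on the 3 forbidden self-matches:
Σ_{j=0}^{3} (-1)^j C(3,j)(8-j)!
= C(3,0)·8! - C(3,1)·7! + C(3,2)·6! - C(3,3)·5!
= 40320 - 15120 + 2160 - 120
= 27240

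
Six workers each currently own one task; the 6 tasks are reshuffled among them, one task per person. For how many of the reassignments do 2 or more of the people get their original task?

# with exactly i fixed is C(6,i)·!(6-i); sum over i=2..6:
  i=2: C(6,2)·!4 = 15·9 = 135
  i=3: C(6,3)·!3 = 20·2 = 40
  i=4: C(6,4)·!2 = 15·1 = 15
  i=5: C(6,5)·!1 = 6·0 = 0
  i=6: C(6,6)·!0 = 1·1 = 1
Total = 191.

191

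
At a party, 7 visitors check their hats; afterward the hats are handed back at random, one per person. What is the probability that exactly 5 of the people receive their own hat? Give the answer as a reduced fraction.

Favorable outcomes: C(7,5)·!2 = 21·1 = 21.
Total outcomes: 7! = 5040.
Probability = 21/5040 = 1/240.

1/240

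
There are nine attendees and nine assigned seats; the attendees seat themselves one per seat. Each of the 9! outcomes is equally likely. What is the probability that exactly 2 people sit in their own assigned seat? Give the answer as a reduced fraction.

Favorable outcomes: C(9,2)·!7 = 36·1854 = 66744.
Total outcomes: 9! = 362880.
Probability = 66744/362880 = 103/560.

103/560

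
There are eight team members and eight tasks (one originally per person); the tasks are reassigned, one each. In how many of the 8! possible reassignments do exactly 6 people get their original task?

Choose which 6 of the 8 are fixed: C(8,6) = 28.
The other 2 form a derangement: !2 = 1.
Total: 28 × 1 = 28.

28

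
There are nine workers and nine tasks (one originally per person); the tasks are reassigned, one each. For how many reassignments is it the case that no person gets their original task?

The number of derangements of 9 is !9 = Σ_{k=0}^{9} (-1)^k·9!/k!
= 9! - 9!/1! + 9!/2! - 9!/3! + 9!/4! - 9!/5! + 9!/6! - 9!/7! + 9!/8! - 9!/9!
= 362880 - 362880 + 181440 - 60480 + 15120 - 3024 + 504 - 72 + 9 - 1
= 133496

133496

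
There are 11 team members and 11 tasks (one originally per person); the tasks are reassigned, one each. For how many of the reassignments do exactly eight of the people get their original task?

Choose which 8 of the 11 are fixed: C(11,8) = 165.
The other 3 form a derangement: !3 = 2.
Total: 165 × 2 = 330.

330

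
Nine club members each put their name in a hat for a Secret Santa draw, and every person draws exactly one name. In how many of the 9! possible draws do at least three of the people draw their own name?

Sum C(9,i)·!(9-i) for i = 3..9:
  i=3: C(9,3)·!6 = 84·265 = 22260
  i=4: C(9,4)·!5 = 126·44 = 5544
  i=5: C(9,5)·!4 = 126·9 = 1134
  i=6: C(9,6)·!3 = 84·2 = 168
  i=7: C(9,7)·!2 = 36·1 = 36
  i=8: C(9,8)·!1 = 9·0 = 0
  i=9: C(9,9)·!0 = 1·1 = 1
Total = 29143.

29143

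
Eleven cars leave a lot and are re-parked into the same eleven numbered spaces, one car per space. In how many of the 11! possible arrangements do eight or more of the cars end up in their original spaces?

# with exactly i fixed is C(11,i)·!(11-i); sum over i=8..11:
  i=8: C(11,8)·!3 = 165·2 = 330
  i=9: C(11,9)·!2 = 55·1 = 55
  i=10: C(11,10)·!1 = 11·0 = 0
  i=11: C(11,11)·!0 = 1·1 = 1
Total = 386.

386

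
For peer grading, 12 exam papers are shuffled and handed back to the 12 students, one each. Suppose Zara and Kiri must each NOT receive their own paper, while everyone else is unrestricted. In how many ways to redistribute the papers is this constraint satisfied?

Inclusion-exclusion on the 2 forbidden self-matches:
Σ_{j=0}^{2} (-1)^j C(2,j)(12-j)!
= C(2,0)·12! - C(2,1)·11! + C(2,2)·10!
= 479001600 - 79833600 + 3628800
= 402796800

402796800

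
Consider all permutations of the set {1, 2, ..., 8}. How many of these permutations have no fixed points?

!8 is the nearest integer to 8!/e.
8! = 40320, and 40320/e ≈ 14832.90, so !8 = 14833.

14833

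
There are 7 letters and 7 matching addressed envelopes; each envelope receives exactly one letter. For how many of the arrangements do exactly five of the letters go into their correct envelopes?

21

Choose which 5 of the 7 are fixed: C(7,5) = 21.
The remaining 2 must be deranged: !2 = 1.
Total: 21 × 1 = 21.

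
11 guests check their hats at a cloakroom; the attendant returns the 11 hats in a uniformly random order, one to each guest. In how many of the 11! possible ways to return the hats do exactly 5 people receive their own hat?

122430

Pick the 5 fixed positions: C(11,5) = 462 ways.
The remaining 6 must be deranged: !6 = 265.
Total: 462 × 265 = 122430.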